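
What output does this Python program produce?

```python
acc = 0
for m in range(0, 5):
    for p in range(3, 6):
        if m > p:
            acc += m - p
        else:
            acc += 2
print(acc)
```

29

m=0,p=3: not 0>3, acc = 0+2 = 2
m=0,p=4: not 0>4, acc = 2+2 = 4
m=0,p=5: not 0>5, acc = 4+2 = 6
m=1,p=3: not 1>3, acc = 6+2 = 8
m=1,p=4: not 1>4, acc = 8+2 = 10
m=1,p=5: not 1>5, acc = 10+2 = 12
m=2,p=3: not 2>3, acc = 12+2 = 14
m=2,p=4: not 2>4, acc = 14+2 = 16
m=2,p=5: not 2>5, acc = 16+2 = 18
m=3,p=3: not 3>3, acc = 18+2 = 20
m=3,p=4: not 3>4, acc = 20+2 = 22
m=3,p=5: not 3>5, acc = 22+2 = 24
m=4,p=3: 4>3, acc = 24+1 = 25
m=4,p=4: not 4>4, acc = 25+2 = 27
m=4,p=5: not 4>5, acc = 27+2 = 29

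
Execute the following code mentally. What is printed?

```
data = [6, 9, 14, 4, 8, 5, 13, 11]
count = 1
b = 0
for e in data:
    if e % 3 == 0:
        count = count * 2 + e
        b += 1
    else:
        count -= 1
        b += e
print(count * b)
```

1083

e=6: %3==0, count = 1*2+6 = 8; b=1
e=9: %3==0, count = 8*2+9 = 25; b=2
e=14: not %3==0, count = 25-1 = 24; b=16
e=4: not %3==0, count = 24-1 = 23; b=20
e=8: not %3==0, count = 23-1 = 22; b=28
e=5: not %3==0, count = 22-1 = 21; b=33
e=13: not %3==0, count = 21-1 = 20; b=46
e=11: not %3==0, count = 20-1 = 19; b=57
count*b = 19*57 = 1083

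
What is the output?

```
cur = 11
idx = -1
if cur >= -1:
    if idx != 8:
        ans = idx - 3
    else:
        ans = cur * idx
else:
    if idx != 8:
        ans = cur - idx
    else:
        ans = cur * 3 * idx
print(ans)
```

cur=11, idx=-1
cur >= -1 is True; idx != 8 is True
→ ans = idx - 3 = -4

-4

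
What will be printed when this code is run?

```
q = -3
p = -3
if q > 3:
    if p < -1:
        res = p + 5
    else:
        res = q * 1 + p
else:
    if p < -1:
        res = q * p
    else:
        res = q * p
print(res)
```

9

q=-3, p=-3
q > 3 is False; p < -1 is True
→ res = q * p = 9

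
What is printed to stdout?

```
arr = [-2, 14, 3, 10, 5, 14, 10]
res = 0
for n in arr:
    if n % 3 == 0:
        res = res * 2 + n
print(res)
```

3

n=-2: not %3==0
n=14: not %3==0
n=3: %3==0, res = 0*2+3 = 3
n=10: not %3==0
n=5: not %3==0
n=14: not %3==0
n=10: not %3==0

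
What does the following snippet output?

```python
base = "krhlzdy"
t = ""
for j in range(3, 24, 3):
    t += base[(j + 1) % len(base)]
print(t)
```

zklyhdr

j=3: add base[4]='z' → 'z'
j=6: add base[0]='k' → 'zk'
j=9: add base[3]='l' → 'zkl'
j=12: add base[6]='y' → 'zkly'
j=15: add base[2]='h' → 'zklyh'
j=18: add base[5]='d' → 'zklyhd'
j=21: add base[1]='r' → 'zklyhdr'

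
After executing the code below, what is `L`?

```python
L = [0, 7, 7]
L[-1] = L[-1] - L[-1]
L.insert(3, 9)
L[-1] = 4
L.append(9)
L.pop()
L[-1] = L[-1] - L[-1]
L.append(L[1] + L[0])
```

L[-1] = L[-1]-L[-1] = 7-7 = 0 → [0, 7, 0]
insert 9 at 3 → [0, 7, 0, 9]
L[-1] = 4 → [0, 7, 0, 4]
append 9 → [0, 7, 0, 4, 9]
pop() removes 9 → [0, 7, 0, 4]
L[-1] = L[-1]-L[-1] = 4-4 = 0 → [0, 7, 0, 0]
append L[1]+L[0] = 7+0 = 7 → [0, 7, 0, 0, 7]

[0, 7, 0, 0, 7]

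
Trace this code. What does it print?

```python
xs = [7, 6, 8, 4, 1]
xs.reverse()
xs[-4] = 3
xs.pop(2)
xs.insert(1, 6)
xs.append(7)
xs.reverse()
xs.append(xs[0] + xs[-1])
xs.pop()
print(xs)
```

reverse → [1, 4, 8, 6, 7]
xs[-4] = 3 → [1, 3, 8, 6, 7]
pop(2) removes 8 → [1, 3, 6, 7]
insert 6 at 1 → [1, 6, 3, 6, 7]
append 7 → [1, 6, 3, 6, 7, 7]
reverse → [7, 7, 6, 3, 6, 1]
append xs[0]+xs[-1] = 7+1 = 8 → [7, 7, 6, 3, 6, 1, 8]
pop() removes 8 → [7, 7, 6, 3, 6, 1]

[7, 7, 6, 3, 6, 1]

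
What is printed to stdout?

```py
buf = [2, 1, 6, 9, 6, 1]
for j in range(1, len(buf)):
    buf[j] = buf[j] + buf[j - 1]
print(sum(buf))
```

j=1: buf[1] = 1+2 = 3 → [2, 3, 6, 9, 6, 1]
j=2: buf[2] = 6+3 = 9 → [2, 3, 9, 9, 6, 1]
j=3: buf[3] = 9+9 = 18 → [2, 3, 9, 18, 6, 1]
j=4: buf[4] = 6+18 = 24 → [2, 3, 9, 18, 24, 1]
j=5: buf[5] = 1+24 = 25 → [2, 3, 9, 18, 24, 25]
sum = 81

81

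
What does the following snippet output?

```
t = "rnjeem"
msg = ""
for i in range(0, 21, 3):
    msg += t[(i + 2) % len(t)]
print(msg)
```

jmjmjmj

i=0: add t[2]='j' → 'j'
i=3: add t[5]='m' → 'jm'
i=6: add t[2]='j' → 'jmj'
i=9: add t[5]='m' → 'jmjm'
i=12: add t[2]='j' → 'jmjmj'
i=15: add t[5]='m' → 'jmjmjm'
i=18: add t[2]='j' → 'jmjmjmj'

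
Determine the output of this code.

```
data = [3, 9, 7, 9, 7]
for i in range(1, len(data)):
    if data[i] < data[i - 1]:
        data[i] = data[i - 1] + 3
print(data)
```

i=1: 9>=3, unchanged → [3, 9, 7, 9, 7]
i=2: 7<9, data[2] = 9+3 = 12 → [3, 9, 12, 9, 7]
i=3: 9<12, data[3] = 12+3 = 15 → [3, 9, 12, 15, 7]
i=4: 7<15, data[4] = 15+3 = 18 → [3, 9, 12, 15, 18]

[3, 9, 12, 15, 18]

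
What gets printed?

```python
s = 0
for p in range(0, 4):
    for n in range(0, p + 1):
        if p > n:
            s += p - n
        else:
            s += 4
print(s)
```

p=0,n=0: not 0>0, s = 0+4 = 4
p=1,n=0: 1>0, s = 4+1 = 5
p=1,n=1: not 1>1, s = 5+4 = 9
p=2,n=0: 2>0, s = 9+2 = 11
p=2,n=1: 2>1, s = 11+1 = 12
p=2,n=2: not 2>2, s = 12+4 = 16
p=3,n=0: 3>0, s = 16+3 = 19
p=3,n=1: 3>1, s = 19+2 = 21
p=3,n=2: 3>2, s = 21+1 = 22
p=3,n=3: not 3>3, s = 22+4 = 26

26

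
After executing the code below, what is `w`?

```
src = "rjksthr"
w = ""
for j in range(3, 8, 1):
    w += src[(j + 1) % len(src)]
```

j=3: add src[4]='t' → 't'
j=4: add src[5]='h' → 'th'
j=5: add src[6]='r' → 'thr'
j=6: add src[0]='r' → 'thrr'
j=7: add src[1]='j' → 'thrrj'

'thrrj'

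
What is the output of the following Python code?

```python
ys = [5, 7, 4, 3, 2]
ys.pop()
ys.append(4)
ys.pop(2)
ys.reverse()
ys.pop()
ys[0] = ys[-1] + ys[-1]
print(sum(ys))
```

pop() removes 2 → [5, 7, 4, 3]
append 4 → [5, 7, 4, 3, 4]
pop(2) removes 4 → [5, 7, 3, 4]
reverse → [4, 3, 7, 5]
pop() removes 5 → [4, 3, 7]
ys[0] = ys[-1]+ys[-1] = 7+7 = 14 → [14, 3, 7]
sum = 24

24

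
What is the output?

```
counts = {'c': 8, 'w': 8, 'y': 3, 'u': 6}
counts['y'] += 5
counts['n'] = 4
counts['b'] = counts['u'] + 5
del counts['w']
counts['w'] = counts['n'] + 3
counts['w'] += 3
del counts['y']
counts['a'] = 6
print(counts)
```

{'c': 8, 'u': 6, 'n': 4, 'b': 11, 'w': 10, 'a': 6}

counts['y'] = 3+5 = 8 → {'c': 8, 'w': 8, 'y': 8, 'u': 6}
counts['n'] = 4 → {'c': 8, 'w': 8, 'y': 8, 'u': 6, 'n': 4}
counts['b'] = counts['u']+5 = 11 → {'c': 8, 'w': 8, 'y': 8, 'u': 6, 'n': 4, 'b': 11}
del 'w' → {'c': 8, 'y': 8, 'u': 6, 'n': 4, 'b': 11}
counts['w'] = counts['n']+3 = 7 → {'c': 8, 'y': 8, 'u': 6, 'n': 4, 'b': 11, 'w': 7}
counts['w'] = 7+3 = 10 → {'c': 8, 'y': 8, 'u': 6, 'n': 4, 'b': 11, 'w': 10}
del 'y' → {'c': 8, 'u': 6, 'n': 4, 'b': 11, 'w': 10}
counts['a'] = 6 → {'c': 8, 'u': 6, 'n': 4, 'b': 11, 'w': 10, 'a': 6}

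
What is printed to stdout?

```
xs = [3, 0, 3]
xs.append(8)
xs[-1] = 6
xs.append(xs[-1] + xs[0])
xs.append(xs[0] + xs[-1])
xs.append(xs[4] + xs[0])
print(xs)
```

append 8 → [3, 0, 3, 8]
xs[-1] = 6 → [3, 0, 3, 6]
append xs[-1]+xs[0] = 6+3 = 9 → [3, 0, 3, 6, 9]
append xs[0]+xs[-1] = 3+9 = 12 → [3, 0, 3, 6, 9, 12]
append xs[4]+xs[0] = 9+3 = 12 → [3, 0, 3, 6, 9, 12, 12]

[3, 0, 3, 6, 9, 12, 12]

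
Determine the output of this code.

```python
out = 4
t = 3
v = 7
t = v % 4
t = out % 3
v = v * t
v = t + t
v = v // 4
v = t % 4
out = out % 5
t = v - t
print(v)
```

1

t = 7%4 = 3
t = 4%3 = 1
v = 7*1 = 7
v = 1+1 = 2
v = 2//4 = 0
v = 1%4 = 1
out = 4%5 = 4
t = 1-1 = 0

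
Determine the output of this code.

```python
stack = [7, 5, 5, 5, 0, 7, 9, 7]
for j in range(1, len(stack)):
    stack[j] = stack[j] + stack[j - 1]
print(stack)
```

j=1: stack[1] = 5+7 = 12 → [7, 12, 5, 5, 0, 7, 9, 7]
j=2: stack[2] = 5+12 = 17 → [7, 12, 17, 5, 0, 7, 9, 7]
j=3: stack[3] = 5+17 = 22 → [7, 12, 17, 22, 0, 7, 9, 7]
j=4: stack[4] = 0+22 = 22 → [7, 12, 17, 22, 22, 7, 9, 7]
j=5: stack[5] = 7+22 = 29 → [7, 12, 17, 22, 22, 29, 9, 7]
j=6: stack[6] = 9+29 = 38 → [7, 12, 17, 22, 22, 29, 38, 7]
j=7: stack[7] = 7+38 = 45 → [7, 12, 17, 22, 22, 29, 38, 45]

[7, 12, 17, 22, 22, 29, 38, 45]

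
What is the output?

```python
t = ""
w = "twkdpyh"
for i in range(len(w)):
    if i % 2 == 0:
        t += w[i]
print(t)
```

tkph

i=0: add 't' → 't'
i=1: skip
i=2: add 'k' → 'tk'
i=3: skip
i=4: add 'p' → 'tkp'
i=5: skip
i=6: add 'h' → 'tkph'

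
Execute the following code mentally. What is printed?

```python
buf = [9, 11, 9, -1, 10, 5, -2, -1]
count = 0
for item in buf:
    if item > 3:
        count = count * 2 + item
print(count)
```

item=9: >3, count = 0*2+9 = 9
item=11: >3, count = 9*2+11 = 29
item=9: >3, count = 29*2+9 = 67
item=-1: not >3
item=10: >3, count = 67*2+10 = 144
item=5: >3, count = 144*2+5 = 293
item=-2: not >3
item=-1: not >3

293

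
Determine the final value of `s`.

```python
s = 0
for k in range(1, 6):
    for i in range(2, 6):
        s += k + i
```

130

k=1,i=2: s = 0+3 = 3
k=1,i=3: s = 3+4 = 7
k=1,i=4: s = 7+5 = 12
k=1,i=5: s = 12+6 = 18
k=2,i=2: s = 18+4 = 22
k=2,i=3: s = 22+5 = 27
k=2,i=4: s = 27+6 = 33
k=2,i=5: s = 33+7 = 40
k=3,i=2: s = 40+5 = 45
k=3,i=3: s = 45+6 = 51
k=3,i=4: s = 51+7 = 58
k=3,i=5: s = 58+8 = 66
k=4,i=2: s = 66+6 = 72
k=4,i=3: s = 72+7 = 79
k=4,i=4: s = 79+8 = 87
k=4,i=5: s = 87+9 = 96
k=5,i=2: s = 96+7 = 103
k=5,i=3: s = 103+8 = 111
k=5,i=4: s = 111+9 = 120
k=5,i=5: s = 120+10 = 130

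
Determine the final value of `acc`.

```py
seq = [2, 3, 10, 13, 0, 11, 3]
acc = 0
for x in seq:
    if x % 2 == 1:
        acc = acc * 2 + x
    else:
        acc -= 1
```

x=2: not odd, acc = 0-1 = -1
x=3: odd, acc = (-1)*2+3 = 1
x=10: not odd, acc = 1-1 = 0
x=13: odd, acc = 0*2+13 = 13
x=0: not odd, acc = 13-1 = 12
x=11: odd, acc = 12*2+11 = 35
x=3: odd, acc = 35*2+3 = 73

73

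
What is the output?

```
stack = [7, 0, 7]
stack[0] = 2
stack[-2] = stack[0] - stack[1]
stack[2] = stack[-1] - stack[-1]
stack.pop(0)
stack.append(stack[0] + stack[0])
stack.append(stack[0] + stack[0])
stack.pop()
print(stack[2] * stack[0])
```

stack[0] = 2 → [2, 0, 7]
stack[-2] = stack[0]-stack[1] = 2-0 = 2 → [2, 2, 7]
stack[2] = stack[-1]-stack[-1] = 7-7 = 0 → [2, 2, 0]
pop(0) removes 2 → [2, 0]
append stack[0]+stack[0] = 2+2 = 4 → [2, 0, 4]
append stack[0]+stack[0] = 2+2 = 4 → [2, 0, 4, 4]
pop() removes 4 → [2, 0, 4]
stack[2]*stack[0] = 4*2 = 8

8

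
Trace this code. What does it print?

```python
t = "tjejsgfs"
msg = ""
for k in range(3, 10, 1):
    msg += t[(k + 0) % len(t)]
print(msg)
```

jsgfstj

k=3: add t[3]='j' → 'j'
k=4: add t[4]='s' → 'js'
k=5: add t[5]='g' → 'jsg'
k=6: add t[6]='f' → 'jsgf'
k=7: add t[7]='s' → 'jsgfs'
k=8: add t[0]='t' → 'jsgfst'
k=9: add t[1]='j' → 'jsgfstj'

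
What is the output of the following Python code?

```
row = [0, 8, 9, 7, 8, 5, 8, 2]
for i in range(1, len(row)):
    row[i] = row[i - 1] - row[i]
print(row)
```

i=1: row[1] = 0-8 = -8 → [0, -8, 9, 7, 8, 5, 8, 2]
i=2: row[2] = (-8)-9 = -17 → [0, -8, -17, 7, 8, 5, 8, 2]
i=3: row[3] = (-17)-7 = -24 → [0, -8, -17, -24, 8, 5, 8, 2]
i=4: row[4] = (-24)-8 = -32 → [0, -8, -17, -24, -32, 5, 8, 2]
i=5: row[5] = (-32)-5 = -37 → [0, -8, -17, -24, -32, -37, 8, 2]
i=6: row[6] = (-37)-8 = -45 → [0, -8, -17, -24, -32, -37, -45, 2]
i=7: row[7] = (-45)-2 = -47 → [0, -8, -17, -24, -32, -37, -45, -47]

[0, -8, -17, -24, -32, -37, -45, -47]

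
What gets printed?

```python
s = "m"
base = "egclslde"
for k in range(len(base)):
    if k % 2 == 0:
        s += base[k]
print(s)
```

k=0: add 'e' → 'me'
k=1: skip
k=2: add 'c' → 'mec'
k=3: skip
k=4: add 's' → 'mecs'
k=5: skip
k=6: add 'd' → 'mecsd'
k=7: skip

mecsd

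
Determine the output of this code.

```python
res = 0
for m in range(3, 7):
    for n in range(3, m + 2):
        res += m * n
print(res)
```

m=3,n=3: res = 0+9 = 9
m=3,n=4: res = 9+12 = 21
m=4,n=3: res = 21+12 = 33
m=4,n=4: res = 33+16 = 49
m=4,n=5: res = 49+20 = 69
m=5,n=3: res = 69+15 = 84
m=5,n=4: res = 84+20 = 104
m=5,n=5: res = 104+25 = 129
m=5,n=6: res = 129+30 = 159
m=6,n=3: res = 159+18 = 177
m=6,n=4: res = 177+24 = 201
m=6,n=5: res = 201+30 = 231
m=6,n=6: res = 231+36 = 267
m=6,n=7: res = 267+42 = 309

309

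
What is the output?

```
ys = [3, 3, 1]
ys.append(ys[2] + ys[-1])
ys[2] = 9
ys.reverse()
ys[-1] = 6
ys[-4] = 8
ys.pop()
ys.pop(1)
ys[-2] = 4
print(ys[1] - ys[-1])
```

append ys[2]+ys[-1] = 1+1 = 2 → [3, 3, 1, 2]
ys[2] = 9 → [3, 3, 9, 2]
reverse → [2, 9, 3, 3]
ys[-1] = 6 → [2, 9, 3, 6]
ys[-4] = 8 → [8, 9, 3, 6]
pop() removes 6 → [8, 9, 3]
pop(1) removes 9 → [8, 3]
ys[-2] = 4 → [4, 3]
ys[1]-ys[-1] = 3-3 = 0

0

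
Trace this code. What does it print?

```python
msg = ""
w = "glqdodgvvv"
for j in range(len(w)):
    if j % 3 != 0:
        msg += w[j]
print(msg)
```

j=0: skip
j=1: add 'l' → 'l'
j=2: add 'q' → 'lq'
j=3: skip
j=4: add 'o' → 'lqo'
j=5: add 'd' → 'lqod'
j=6: skip
j=7: add 'v' → 'lqodv'
j=8: add 'v' → 'lqodvv'
j=9: skip

lqodvv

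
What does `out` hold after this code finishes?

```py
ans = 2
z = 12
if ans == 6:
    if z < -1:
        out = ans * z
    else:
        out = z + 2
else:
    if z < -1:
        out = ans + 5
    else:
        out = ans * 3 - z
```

ans=2, z=12
ans == 6 is False; z < -1 is False
→ out = ans * 3 - z = -6

-6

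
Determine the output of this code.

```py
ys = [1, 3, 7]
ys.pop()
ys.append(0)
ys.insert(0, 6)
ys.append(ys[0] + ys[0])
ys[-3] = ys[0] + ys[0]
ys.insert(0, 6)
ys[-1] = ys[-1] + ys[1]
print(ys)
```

[6, 6, 1, 12, 0, 18]

pop() removes 7 → [1, 3]
append 0 → [1, 3, 0]
insert 6 at 0 → [6, 1, 3, 0]
append ys[0]+ys[0] = 6+6 = 12 → [6, 1, 3, 0, 12]
ys[-3] = ys[0]+ys[0] = 6+6 = 12 → [6, 1, 12, 0, 12]
insert 6 at 0 → [6, 6, 1, 12, 0, 12]
ys[-1] = ys[-1]+ys[1] = 12+6 = 18 → [6, 6, 1, 12, 0, 18]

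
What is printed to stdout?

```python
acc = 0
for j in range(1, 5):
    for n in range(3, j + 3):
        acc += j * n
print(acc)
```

125

j=1,n=3: acc = 0+3 = 3
j=2,n=3: acc = 3+6 = 9
j=2,n=4: acc = 9+8 = 17
j=3,n=3: acc = 17+9 = 26
j=3,n=4: acc = 26+12 = 38
j=3,n=5: acc = 38+15 = 53
j=4,n=3: acc = 53+12 = 65
j=4,n=4: acc = 65+16 = 81
j=4,n=5: acc = 81+20 = 101
j=4,n=6: acc = 101+24 = 125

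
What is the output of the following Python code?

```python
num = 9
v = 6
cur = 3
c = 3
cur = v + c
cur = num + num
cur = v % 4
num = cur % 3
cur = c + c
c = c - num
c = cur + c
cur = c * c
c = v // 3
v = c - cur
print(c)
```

cur = 6+3 = 9
cur = 9+9 = 18
cur = 6%4 = 2
num = 2%3 = 2
cur = 3+3 = 6
c = 3-2 = 1
c = 6+1 = 7
cur = 7*7 = 49
c = 6//3 = 2
v = 2-49 = -47

2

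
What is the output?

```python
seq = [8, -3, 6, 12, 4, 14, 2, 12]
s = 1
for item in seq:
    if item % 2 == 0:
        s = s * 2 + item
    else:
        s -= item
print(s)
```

1320

item=8: even, s = 1*2+8 = 10
item=-3: not even, s = 10-(-3) = 13
item=6: even, s = 13*2+6 = 32
item=12: even, s = 32*2+12 = 76
item=4: even, s = 76*2+4 = 156
item=14: even, s = 156*2+14 = 326
item=2: even, s = 326*2+2 = 654
item=12: even, s = 654*2+12 = 1320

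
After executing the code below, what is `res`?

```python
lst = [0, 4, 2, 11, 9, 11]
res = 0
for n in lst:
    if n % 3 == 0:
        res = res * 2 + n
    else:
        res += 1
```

16

n=0: %3==0, res = 0*2+0 = 0
n=4: not %3==0, res = 0+1 = 1
n=2: not %3==0, res = 1+1 = 2
n=11: not %3==0, res = 2+1 = 3
n=9: %3==0, res = 3*2+9 = 15
n=11: not %3==0, res = 15+1 = 16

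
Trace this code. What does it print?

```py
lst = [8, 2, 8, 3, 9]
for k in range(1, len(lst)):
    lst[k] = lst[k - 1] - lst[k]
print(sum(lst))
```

k=1: lst[1] = 8-2 = 6 → [8, 6, 8, 3, 9]
k=2: lst[2] = 6-8 = -2 → [8, 6, -2, 3, 9]
k=3: lst[3] = (-2)-3 = -5 → [8, 6, -2, -5, 9]
k=4: lst[4] = (-5)-9 = -14 → [8, 6, -2, -5, -14]
sum = -7

-7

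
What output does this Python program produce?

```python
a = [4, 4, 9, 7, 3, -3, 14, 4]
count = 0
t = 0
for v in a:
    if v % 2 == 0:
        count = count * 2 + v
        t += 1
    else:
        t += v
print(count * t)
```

1600

v=4: even, count = 0*2+4 = 4; t=1
v=4: even, count = 4*2+4 = 12; t=2
v=9: not even; t=11
v=7: not even; t=18
v=3: not even; t=21
v=-3: not even; t=18
v=14: even, count = 12*2+14 = 38; t=19
v=4: even, count = 38*2+4 = 80; t=20
count*t = 80*20 = 1600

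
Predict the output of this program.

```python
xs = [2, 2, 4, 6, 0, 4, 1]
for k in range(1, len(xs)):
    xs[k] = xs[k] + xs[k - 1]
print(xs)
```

k=1: xs[1] = 2+2 = 4 → [2, 4, 4, 6, 0, 4, 1]
k=2: xs[2] = 4+4 = 8 → [2, 4, 8, 6, 0, 4, 1]
k=3: xs[3] = 6+8 = 14 → [2, 4, 8, 14, 0, 4, 1]
k=4: xs[4] = 0+14 = 14 → [2, 4, 8, 14, 14, 4, 1]
k=5: xs[5] = 4+14 = 18 → [2, 4, 8, 14, 14, 18, 1]
k=6: xs[6] = 1+18 = 19 → [2, 4, 8, 14, 14, 18, 19]

[2, 4, 8, 14, 14, 18, 19]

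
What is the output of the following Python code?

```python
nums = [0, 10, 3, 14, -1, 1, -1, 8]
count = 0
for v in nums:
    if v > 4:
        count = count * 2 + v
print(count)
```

v=0: not >4
v=10: >4, count = 0*2+10 = 10
v=3: not >4
v=14: >4, count = 10*2+14 = 34
v=-1: not >4
v=1: not >4
v=-1: not >4
v=8: >4, count = 34*2+8 = 76

76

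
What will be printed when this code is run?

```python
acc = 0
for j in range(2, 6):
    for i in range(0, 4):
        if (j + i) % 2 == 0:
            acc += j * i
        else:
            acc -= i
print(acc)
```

32

j=2,i=0: even sum, acc = 0+0 = 0
j=2,i=1: odd sum, acc = 0-1 = -1
j=2,i=2: even sum, acc = (-1)+4 = 3
j=2,i=3: odd sum, acc = 3-3 = 0
j=3,i=0: odd sum, acc = 0-0 = 0
j=3,i=1: even sum, acc = 0+3 = 3
j=3,i=2: odd sum, acc = 3-2 = 1
j=3,i=3: even sum, acc = 1+9 = 10
j=4,i=0: even sum, acc = 10+0 = 10
j=4,i=1: odd sum, acc = 10-1 = 9
j=4,i=2: even sum, acc = 9+8 = 17
j=4,i=3: odd sum, acc = 17-3 = 14
j=5,i=0: odd sum, acc = 14-0 = 14
j=5,i=1: even sum, acc = 14+5 = 19
j=5,i=2: odd sum, acc = 19-2 = 17
j=5,i=3: even sum, acc = 17+15 = 32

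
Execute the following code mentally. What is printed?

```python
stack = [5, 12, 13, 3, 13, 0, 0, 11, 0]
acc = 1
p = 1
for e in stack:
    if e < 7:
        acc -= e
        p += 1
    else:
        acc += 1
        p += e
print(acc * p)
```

e=5: <7, acc = 1-5 = -4; p=2
e=12: not <7, acc = (-4)+1 = -3; p=14
e=13: not <7, acc = (-3)+1 = -2; p=27
e=3: <7, acc = (-2)-3 = -5; p=28
e=13: not <7, acc = (-5)+1 = -4; p=41
e=0: <7, acc = (-4)-0 = -4; p=42
e=0: <7, acc = (-4)-0 = -4; p=43
e=11: not <7, acc = (-4)+1 = -3; p=54
e=0: <7, acc = (-3)-0 = -3; p=55
acc*p = (-3)*55 = -165

-165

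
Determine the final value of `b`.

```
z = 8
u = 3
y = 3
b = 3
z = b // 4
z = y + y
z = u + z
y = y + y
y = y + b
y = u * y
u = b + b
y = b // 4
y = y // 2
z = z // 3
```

z = 3//4 = 0
z = 3+3 = 6
z = 3+6 = 9
y = 3+3 = 6
y = 6+3 = 9
y = 3*9 = 27
u = 3+3 = 6
y = 3//4 = 0
y = 0//2 = 0
z = 9//3 = 3

3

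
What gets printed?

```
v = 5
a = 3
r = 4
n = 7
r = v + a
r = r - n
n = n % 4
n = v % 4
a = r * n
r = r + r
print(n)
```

r = 5+3 = 8
r = 8-7 = 1
n = 7%4 = 3
n = 5%4 = 1
a = 1*1 = 1
r = 1+1 = 2

1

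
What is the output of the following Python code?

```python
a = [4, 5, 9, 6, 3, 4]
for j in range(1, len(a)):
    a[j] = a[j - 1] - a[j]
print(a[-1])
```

-23

j=1: a[1] = 4-5 = -1 → [4, -1, 9, 6, 3, 4]
j=2: a[2] = (-1)-9 = -10 → [4, -1, -10, 6, 3, 4]
j=3: a[3] = (-10)-6 = -16 → [4, -1, -10, -16, 3, 4]
j=4: a[4] = (-16)-3 = -19 → [4, -1, -10, -16, -19, 4]
j=5: a[5] = (-19)-4 = -23 → [4, -1, -10, -16, -19, -23]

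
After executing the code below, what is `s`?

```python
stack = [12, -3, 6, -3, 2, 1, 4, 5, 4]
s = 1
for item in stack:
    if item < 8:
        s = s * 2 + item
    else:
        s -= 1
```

-26

item=12: not <8, s = 1-1 = 0
item=-3: <8, s = 0*2+(-3) = -3
item=6: <8, s = (-3)*2+6 = 0
item=-3: <8, s = 0*2+(-3) = -3
item=2: <8, s = (-3)*2+2 = -4
item=1: <8, s = (-4)*2+1 = -7
item=4: <8, s = (-7)*2+4 = -10
item=5: <8, s = (-10)*2+5 = -15
item=4: <8, s = (-15)*2+4 = -26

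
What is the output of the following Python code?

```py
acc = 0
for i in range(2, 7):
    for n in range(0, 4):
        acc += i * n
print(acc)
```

120

i=2,n=0: acc = 0+0 = 0
i=2,n=1: acc = 0+2 = 2
i=2,n=2: acc = 2+4 = 6
i=2,n=3: acc = 6+6 = 12
i=3,n=0: acc = 12+0 = 12
i=3,n=1: acc = 12+3 = 15
i=3,n=2: acc = 15+6 = 21
i=3,n=3: acc = 21+9 = 30
i=4,n=0: acc = 30+0 = 30
i=4,n=1: acc = 30+4 = 34
i=4,n=2: acc = 34+8 = 42
i=4,n=3: acc = 42+12 = 54
i=5,n=0: acc = 54+0 = 54
i=5,n=1: acc = 54+5 = 59
i=5,n=2: acc = 59+10 = 69
i=5,n=3: acc = 69+15 = 84
i=6,n=0: acc = 84+0 = 84
i=6,n=1: acc = 84+6 = 90
i=6,n=2: acc = 90+12 = 102
i=6,n=3: acc = 102+18 = 120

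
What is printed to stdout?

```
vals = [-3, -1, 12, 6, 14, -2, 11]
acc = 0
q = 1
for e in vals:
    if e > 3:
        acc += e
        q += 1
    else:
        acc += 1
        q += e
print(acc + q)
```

45

e=-3: not >3, acc = 0+1 = 1; q=-2
e=-1: not >3, acc = 1+1 = 2; q=-3
e=12: >3, acc = 2+12 = 14; q=-2
e=6: >3, acc = 14+6 = 20; q=-1
e=14: >3, acc = 20+14 = 34; q=0
e=-2: not >3, acc = 34+1 = 35; q=-2
e=11: >3, acc = 35+11 = 46; q=-1
acc+q = 46+(-1) = 45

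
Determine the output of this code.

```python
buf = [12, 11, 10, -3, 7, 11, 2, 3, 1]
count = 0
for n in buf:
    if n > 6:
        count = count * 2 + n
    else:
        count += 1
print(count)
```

352

n=12: >6, count = 0*2+12 = 12
n=11: >6, count = 12*2+11 = 35
n=10: >6, count = 35*2+10 = 80
n=-3: not >6, count = 80+1 = 81
n=7: >6, count = 81*2+7 = 169
n=11: >6, count = 169*2+11 = 349
n=2: not >6, count = 349+1 = 350
n=3: not >6, count = 350+1 = 351
n=1: not >6, count = 351+1 = 352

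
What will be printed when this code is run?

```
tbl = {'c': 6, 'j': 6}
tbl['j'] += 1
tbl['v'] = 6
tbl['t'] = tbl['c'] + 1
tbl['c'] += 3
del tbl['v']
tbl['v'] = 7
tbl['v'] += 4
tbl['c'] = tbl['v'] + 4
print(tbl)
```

tbl['j'] = 6+1 = 7 → {'c': 6, 'j': 7}
tbl['v'] = 6 → {'c': 6, 'j': 7, 'v': 6}
tbl['t'] = tbl['c']+1 = 7 → {'c': 6, 'j': 7, 'v': 6, 't': 7}
tbl['c'] = 6+3 = 9 → {'c': 9, 'j': 7, 'v': 6, 't': 7}
del 'v' → {'c': 9, 'j': 7, 't': 7}
tbl['v'] = 7 → {'c': 9, 'j': 7, 't': 7, 'v': 7}
tbl['v'] = 7+4 = 11 → {'c': 9, 'j': 7, 't': 7, 'v': 11}
tbl['c'] = tbl['v']+4 = 15 → {'c': 15, 'j': 7, 't': 7, 'v': 11}

{'c': 15, 'j': 7, 't': 7, 'v': 11}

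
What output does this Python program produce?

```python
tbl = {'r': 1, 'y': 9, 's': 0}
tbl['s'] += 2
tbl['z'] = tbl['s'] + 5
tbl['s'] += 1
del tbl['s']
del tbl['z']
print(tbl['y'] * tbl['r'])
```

9

tbl['s'] = 0+2 = 2 → {'r': 1, 'y': 9, 's': 2}
tbl['z'] = tbl['s']+5 = 7 → {'r': 1, 'y': 9, 's': 2, 'z': 7}
tbl['s'] = 2+1 = 3 → {'r': 1, 'y': 9, 's': 3, 'z': 7}
del 's' → {'r': 1, 'y': 9, 'z': 7}
del 'z' → {'r': 1, 'y': 9}
tbl['y']*tbl['r'] = 9*1 = 9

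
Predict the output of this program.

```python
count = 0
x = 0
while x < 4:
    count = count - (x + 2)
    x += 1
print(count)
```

x=0: count = 0-2 = -2
x=1: count = (-2)-3 = -5
x=2: count = (-5)-4 = -9
x=3: count = (-9)-5 = -14

-14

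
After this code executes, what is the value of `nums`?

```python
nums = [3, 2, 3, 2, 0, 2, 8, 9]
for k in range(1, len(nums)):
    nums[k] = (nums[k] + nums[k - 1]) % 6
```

k=1: nums[1] = (2+3)%6 = 5 → [3, 5, 3, 2, 0, 2, 8, 9]
k=2: nums[2] = (3+5)%6 = 2 → [3, 5, 2, 2, 0, 2, 8, 9]
k=3: nums[3] = (2+2)%6 = 4 → [3, 5, 2, 4, 0, 2, 8, 9]
k=4: nums[4] = (0+4)%6 = 4 → [3, 5, 2, 4, 4, 2, 8, 9]
k=5: nums[5] = (2+4)%6 = 0 → [3, 5, 2, 4, 4, 0, 8, 9]
k=6: nums[6] = (8+0)%6 = 2 → [3, 5, 2, 4, 4, 0, 2, 9]
k=7: nums[7] = (9+2)%6 = 5 → [3, 5, 2, 4, 4, 0, 2, 5]

[3, 5, 2, 4, 4, 0, 2, 5]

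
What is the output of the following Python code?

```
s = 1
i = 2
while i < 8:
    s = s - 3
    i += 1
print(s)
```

-17

i=2: s = 1-3 = -2
i=3: s = (-2)-3 = -5
i=4: s = (-5)-3 = -8
i=5: s = (-8)-3 = -11
i=6: s = (-11)-3 = -14
i=7: s = (-14)-3 = -17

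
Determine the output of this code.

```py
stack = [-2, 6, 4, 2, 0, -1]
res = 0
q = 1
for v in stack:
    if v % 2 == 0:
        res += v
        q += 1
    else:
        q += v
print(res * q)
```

v=-2: even, res = 0+(-2) = -2; q=2
v=6: even, res = (-2)+6 = 4; q=3
v=4: even, res = 4+4 = 8; q=4
v=2: even, res = 8+2 = 10; q=5
v=0: even, res = 10+0 = 10; q=6
v=-1: not even; q=5
res*q = 10*5 = 50

50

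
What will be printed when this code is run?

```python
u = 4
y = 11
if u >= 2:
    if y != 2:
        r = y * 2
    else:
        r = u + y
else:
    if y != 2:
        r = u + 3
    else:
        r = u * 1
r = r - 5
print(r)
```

u=4, y=11
u >= 2 is True; y != 2 is True
→ r = y * 2 = 22
r = 22-5 = 17

17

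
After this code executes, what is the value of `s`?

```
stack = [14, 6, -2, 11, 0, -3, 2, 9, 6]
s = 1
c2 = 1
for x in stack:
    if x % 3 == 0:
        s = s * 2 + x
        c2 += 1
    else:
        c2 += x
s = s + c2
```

x=14: not %3==0; c2=15
x=6: %3==0, s = 1*2+6 = 8; c2=16
x=-2: not %3==0; c2=14
x=11: not %3==0; c2=25
x=0: %3==0, s = 8*2+0 = 16; c2=26
x=-3: %3==0, s = 16*2+(-3) = 29; c2=27
x=2: not %3==0; c2=29
x=9: %3==0, s = 29*2+9 = 67; c2=30
x=6: %3==0, s = 67*2+6 = 140; c2=31
s+c2 = 140+31 = 171

171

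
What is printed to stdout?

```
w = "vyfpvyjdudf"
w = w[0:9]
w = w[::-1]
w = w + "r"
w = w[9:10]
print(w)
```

r

slice [0:9] → 'vyfpvyjdu'
reverse → 'udjyvpfyv'
+ 'r' → 'udjyvpfyvr'
slice [9:10] → 'r'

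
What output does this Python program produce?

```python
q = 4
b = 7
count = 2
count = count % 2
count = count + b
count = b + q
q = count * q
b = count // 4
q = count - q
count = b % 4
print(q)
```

-33

count = 2%2 = 0
count = 0+7 = 7
count = 7+4 = 11
q = 11*4 = 44
b = 11//4 = 2
q = 11-44 = -33
count = 2%4 = 2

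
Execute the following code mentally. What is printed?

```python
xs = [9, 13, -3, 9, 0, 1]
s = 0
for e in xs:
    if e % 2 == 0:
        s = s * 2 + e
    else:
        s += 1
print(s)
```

e=9: not even, s = 0+1 = 1
e=13: not even, s = 1+1 = 2
e=-3: not even, s = 2+1 = 3
e=9: not even, s = 3+1 = 4
e=0: even, s = 4*2+0 = 8
e=1: not even, s = 8+1 = 9

9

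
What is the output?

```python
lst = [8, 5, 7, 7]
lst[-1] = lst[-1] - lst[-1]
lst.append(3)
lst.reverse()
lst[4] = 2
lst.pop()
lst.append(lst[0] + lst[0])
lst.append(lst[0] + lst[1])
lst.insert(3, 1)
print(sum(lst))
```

25

lst[-1] = lst[-1]-lst[-1] = 7-7 = 0 → [8, 5, 7, 0]
append 3 → [8, 5, 7, 0, 3]
reverse → [3, 0, 7, 5, 8]
lst[4] = 2 → [3, 0, 7, 5, 2]
pop() removes 2 → [3, 0, 7, 5]
append lst[0]+lst[0] = 3+3 = 6 → [3, 0, 7, 5, 6]
append lst[0]+lst[1] = 3+0 = 3 → [3, 0, 7, 5, 6, 3]
insert 1 at 3 → [3, 0, 7, 1, 5, 6, 3]
sum = 25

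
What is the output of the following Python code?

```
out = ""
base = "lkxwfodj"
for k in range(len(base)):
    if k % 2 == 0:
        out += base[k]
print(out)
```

lxfd

k=0: add 'l' → 'l'
k=1: skip
k=2: add 'x' → 'lx'
k=3: skip
k=4: add 'f' → 'lxf'
k=5: skip
k=6: add 'd' → 'lxfd'
k=7: skip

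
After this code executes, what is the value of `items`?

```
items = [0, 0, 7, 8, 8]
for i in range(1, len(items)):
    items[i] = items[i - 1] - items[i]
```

[0, 0, -7, -15, -23]

i=1: items[1] = 0-0 = 0 → [0, 0, 7, 8, 8]
i=2: items[2] = 0-7 = -7 → [0, 0, -7, 8, 8]
i=3: items[3] = (-7)-8 = -15 → [0, 0, -7, -15, 8]
i=4: items[4] = (-15)-8 = -23 → [0, 0, -7, -15, -23]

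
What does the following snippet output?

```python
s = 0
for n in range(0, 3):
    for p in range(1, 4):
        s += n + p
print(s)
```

27

n=0,p=1: s = 0+1 = 1
n=0,p=2: s = 1+2 = 3
n=0,p=3: s = 3+3 = 6
n=1,p=1: s = 6+2 = 8
n=1,p=2: s = 8+3 = 11
n=1,p=3: s = 11+4 = 15
n=2,p=1: s = 15+3 = 18
n=2,p=2: s = 18+4 = 22
n=2,p=3: s = 22+5 = 27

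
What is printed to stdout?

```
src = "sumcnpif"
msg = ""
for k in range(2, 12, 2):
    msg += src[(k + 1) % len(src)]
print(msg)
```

cpfuc

k=2: add src[3]='c' → 'c'
k=4: add src[5]='p' → 'cp'
k=6: add src[7]='f' → 'cpf'
k=8: add src[1]='u' → 'cpfu'
k=10: add src[3]='c' → 'cpfuc'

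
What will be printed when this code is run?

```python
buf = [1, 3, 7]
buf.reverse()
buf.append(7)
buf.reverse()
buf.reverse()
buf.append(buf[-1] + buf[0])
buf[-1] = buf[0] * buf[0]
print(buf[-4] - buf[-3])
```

2

reverse → [7, 3, 1]
append 7 → [7, 3, 1, 7]
reverse → [7, 1, 3, 7]
reverse → [7, 3, 1, 7]
append buf[-1]+buf[0] = 7+7 = 14 → [7, 3, 1, 7, 14]
buf[-1] = buf[0]*buf[0] = 7*7 = 49 → [7, 3, 1, 7, 49]
buf[-4]-buf[-3] = 3-1 = 2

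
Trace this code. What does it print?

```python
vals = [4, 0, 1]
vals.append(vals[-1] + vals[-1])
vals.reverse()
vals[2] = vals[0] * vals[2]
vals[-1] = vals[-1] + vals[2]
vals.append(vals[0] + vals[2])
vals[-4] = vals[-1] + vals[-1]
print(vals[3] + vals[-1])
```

6

append vals[-1]+vals[-1] = 1+1 = 2 → [4, 0, 1, 2]
reverse → [2, 1, 0, 4]
vals[2] = vals[0]*vals[2] = 2*0 = 0 → [2, 1, 0, 4]
vals[-1] = vals[-1]+vals[2] = 4+0 = 4 → [2, 1, 0, 4]
append vals[0]+vals[2] = 2+0 = 2 → [2, 1, 0, 4, 2]
vals[-4] = vals[-1]+vals[-1] = 2+2 = 4 → [2, 4, 0, 4, 2]
vals[3]+vals[-1] = 4+2 = 6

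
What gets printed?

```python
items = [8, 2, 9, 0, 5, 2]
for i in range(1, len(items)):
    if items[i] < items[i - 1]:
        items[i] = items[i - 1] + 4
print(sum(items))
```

i=1: 2<8, items[1] = 8+4 = 12 → [8, 12, 9, 0, 5, 2]
i=2: 9<12, items[2] = 12+4 = 16 → [8, 12, 16, 0, 5, 2]
i=3: 0<16, items[3] = 16+4 = 20 → [8, 12, 16, 20, 5, 2]
i=4: 5<20, items[4] = 20+4 = 24 → [8, 12, 16, 20, 24, 2]
i=5: 2<24, items[5] = 24+4 = 28 → [8, 12, 16, 20, 24, 28]
sum = 108

108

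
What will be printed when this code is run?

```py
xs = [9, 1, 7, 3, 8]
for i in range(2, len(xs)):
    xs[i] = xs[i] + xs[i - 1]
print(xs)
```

[9, 1, 8, 11, 19]

i=2: xs[2] = 7+1 = 8 → [9, 1, 8, 3, 8]
i=3: xs[3] = 3+8 = 11 → [9, 1, 8, 11, 8]
i=4: xs[4] = 8+11 = 19 → [9, 1, 8, 11, 19]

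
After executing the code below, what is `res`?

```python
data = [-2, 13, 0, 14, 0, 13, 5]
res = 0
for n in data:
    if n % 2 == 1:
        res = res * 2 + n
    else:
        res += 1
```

103

n=-2: not odd, res = 0+1 = 1
n=13: odd, res = 1*2+13 = 15
n=0: not odd, res = 15+1 = 16
n=14: not odd, res = 16+1 = 17
n=0: not odd, res = 17+1 = 18
n=13: odd, res = 18*2+13 = 49
n=5: odd, res = 49*2+5 = 103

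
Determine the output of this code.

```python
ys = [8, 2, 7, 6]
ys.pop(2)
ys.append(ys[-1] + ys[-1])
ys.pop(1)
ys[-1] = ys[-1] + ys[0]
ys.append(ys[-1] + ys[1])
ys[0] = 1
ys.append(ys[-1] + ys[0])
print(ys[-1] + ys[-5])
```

28

pop(2) removes 7 → [8, 2, 6]
append ys[-1]+ys[-1] = 6+6 = 12 → [8, 2, 6, 12]
pop(1) removes 2 → [8, 6, 12]
ys[-1] = ys[-1]+ys[0] = 12+8 = 20 → [8, 6, 20]
append ys[-1]+ys[1] = 20+6 = 26 → [8, 6, 20, 26]
ys[0] = 1 → [1, 6, 20, 26]
append ys[-1]+ys[0] = 26+1 = 27 → [1, 6, 20, 26, 27]
ys[-1]+ys[-5] = 27+1 = 28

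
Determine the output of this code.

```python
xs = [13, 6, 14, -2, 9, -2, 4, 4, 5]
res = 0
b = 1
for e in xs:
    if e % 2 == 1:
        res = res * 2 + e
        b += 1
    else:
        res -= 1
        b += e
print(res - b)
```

e=13: odd, res = 0*2+13 = 13; b=2
e=6: not odd, res = 13-1 = 12; b=8
e=14: not odd, res = 12-1 = 11; b=22
e=-2: not odd, res = 11-1 = 10; b=20
e=9: odd, res = 10*2+9 = 29; b=21
e=-2: not odd, res = 29-1 = 28; b=19
e=4: not odd, res = 28-1 = 27; b=23
e=4: not odd, res = 27-1 = 26; b=27
e=5: odd, res = 26*2+5 = 57; b=28
res-b = 57-28 = 29

29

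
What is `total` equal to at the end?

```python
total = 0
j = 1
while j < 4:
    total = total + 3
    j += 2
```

j=1: total = 0+3 = 3
j=3: total = 3+3 = 6

6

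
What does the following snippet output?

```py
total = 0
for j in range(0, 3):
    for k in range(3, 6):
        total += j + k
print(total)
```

j=0,k=3: total = 0+3 = 3
j=0,k=4: total = 3+4 = 7
j=0,k=5: total = 7+5 = 12
j=1,k=3: total = 12+4 = 16
j=1,k=4: total = 16+5 = 21
j=1,k=5: total = 21+6 = 27
j=2,k=3: total = 27+5 = 32
j=2,k=4: total = 32+6 = 38
j=2,k=5: total = 38+7 = 45

45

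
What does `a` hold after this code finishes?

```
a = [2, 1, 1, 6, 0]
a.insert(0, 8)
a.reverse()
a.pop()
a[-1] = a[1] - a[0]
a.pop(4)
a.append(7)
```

[0, 6, 1, 1, 7]

insert 8 at 0 → [8, 2, 1, 1, 6, 0]
reverse → [0, 6, 1, 1, 2, 8]
pop() removes 8 → [0, 6, 1, 1, 2]
a[-1] = a[1]-a[0] = 6-0 = 6 → [0, 6, 1, 1, 6]
pop(4) removes 6 → [0, 6, 1, 1]
append 7 → [0, 6, 1, 1, 7]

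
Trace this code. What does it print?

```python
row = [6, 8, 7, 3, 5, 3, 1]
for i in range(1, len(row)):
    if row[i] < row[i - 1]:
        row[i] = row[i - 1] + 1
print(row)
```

[6, 8, 9, 10, 11, 12, 13]

i=1: 8>=6, unchanged → [6, 8, 7, 3, 5, 3, 1]
i=2: 7<8, row[2] = 8+1 = 9 → [6, 8, 9, 3, 5, 3, 1]
i=3: 3<9, row[3] = 9+1 = 10 → [6, 8, 9, 10, 5, 3, 1]
i=4: 5<10, row[4] = 10+1 = 11 → [6, 8, 9, 10, 11, 3, 1]
i=5: 3<11, row[5] = 11+1 = 12 → [6, 8, 9, 10, 11, 12, 1]
i=6: 1<12, row[6] = 12+1 = 13 → [6, 8, 9, 10, 11, 12, 13]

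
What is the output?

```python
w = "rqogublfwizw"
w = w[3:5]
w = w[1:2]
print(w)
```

u

slice [3:5] → 'gu'
slice [1:2] → 'u'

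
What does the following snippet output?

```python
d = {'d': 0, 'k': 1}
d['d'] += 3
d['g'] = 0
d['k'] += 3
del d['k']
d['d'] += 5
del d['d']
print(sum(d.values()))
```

0

d['d'] = 0+3 = 3 → {'d': 3, 'k': 1}
d['g'] = 0 → {'d': 3, 'k': 1, 'g': 0}
d['k'] = 1+3 = 4 → {'d': 3, 'k': 4, 'g': 0}
del 'k' → {'d': 3, 'g': 0}
d['d'] = 3+5 = 8 → {'d': 8, 'g': 0}
del 'd' → {'g': 0}
sum of values = 0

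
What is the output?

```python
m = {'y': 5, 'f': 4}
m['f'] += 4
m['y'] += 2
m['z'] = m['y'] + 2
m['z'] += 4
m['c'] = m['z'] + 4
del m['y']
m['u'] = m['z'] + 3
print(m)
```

m['f'] = 4+4 = 8 → {'y': 5, 'f': 8}
m['y'] = 5+2 = 7 → {'y': 7, 'f': 8}
m['z'] = m['y']+2 = 9 → {'y': 7, 'f': 8, 'z': 9}
m['z'] = 9+4 = 13 → {'y': 7, 'f': 8, 'z': 13}
m['c'] = m['z']+4 = 17 → {'y': 7, 'f': 8, 'z': 13, 'c': 17}
del 'y' → {'f': 8, 'z': 13, 'c': 17}
m['u'] = m['z']+3 = 16 → {'f': 8, 'z': 13, 'c': 17, 'u': 16}

{'f': 8, 'z': 13, 'c': 17, 'u': 16}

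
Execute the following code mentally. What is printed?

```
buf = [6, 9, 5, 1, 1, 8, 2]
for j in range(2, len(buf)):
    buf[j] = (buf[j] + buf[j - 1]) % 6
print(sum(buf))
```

j=2: buf[2] = (5+9)%6 = 2 → [6, 9, 2, 1, 1, 8, 2]
j=3: buf[3] = (1+2)%6 = 3 → [6, 9, 2, 3, 1, 8, 2]
j=4: buf[4] = (1+3)%6 = 4 → [6, 9, 2, 3, 4, 8, 2]
j=5: buf[5] = (8+4)%6 = 0 → [6, 9, 2, 3, 4, 0, 2]
j=6: buf[6] = (2+0)%6 = 2 → [6, 9, 2, 3, 4, 0, 2]
sum = 26

26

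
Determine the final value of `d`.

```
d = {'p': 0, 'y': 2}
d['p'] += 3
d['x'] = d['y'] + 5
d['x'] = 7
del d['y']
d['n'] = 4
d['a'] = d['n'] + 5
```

d['p'] = 0+3 = 3 → {'p': 3, 'y': 2}
d['x'] = d['y']+5 = 7 → {'p': 3, 'y': 2, 'x': 7}
d['x'] = 7 → {'p': 3, 'y': 2, 'x': 7}
del 'y' → {'p': 3, 'x': 7}
d['n'] = 4 → {'p': 3, 'x': 7, 'n': 4}
d['a'] = d['n']+5 = 9 → {'p': 3, 'x': 7, 'n': 4, 'a': 9}

{'p': 3, 'x': 7, 'n': 4, 'a': 9}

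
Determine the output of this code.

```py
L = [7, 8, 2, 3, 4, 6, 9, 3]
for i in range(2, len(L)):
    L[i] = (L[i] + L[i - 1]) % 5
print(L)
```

i=2: L[2] = (2+8)%5 = 0 → [7, 8, 0, 3, 4, 6, 9, 3]
i=3: L[3] = (3+0)%5 = 3 → [7, 8, 0, 3, 4, 6, 9, 3]
i=4: L[4] = (4+3)%5 = 2 → [7, 8, 0, 3, 2, 6, 9, 3]
i=5: L[5] = (6+2)%5 = 3 → [7, 8, 0, 3, 2, 3, 9, 3]
i=6: L[6] = (9+3)%5 = 2 → [7, 8, 0, 3, 2, 3, 2, 3]
i=7: L[7] = (3+2)%5 = 0 → [7, 8, 0, 3, 2, 3, 2, 0]

[7, 8, 0, 3, 2, 3, 2, 0]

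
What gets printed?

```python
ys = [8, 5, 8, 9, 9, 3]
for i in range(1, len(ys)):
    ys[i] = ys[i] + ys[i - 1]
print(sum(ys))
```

i=1: ys[1] = 5+8 = 13 → [8, 13, 8, 9, 9, 3]
i=2: ys[2] = 8+13 = 21 → [8, 13, 21, 9, 9, 3]
i=3: ys[3] = 9+21 = 30 → [8, 13, 21, 30, 9, 3]
i=4: ys[4] = 9+30 = 39 → [8, 13, 21, 30, 39, 3]
i=5: ys[5] = 3+39 = 42 → [8, 13, 21, 30, 39, 42]
sum = 153

153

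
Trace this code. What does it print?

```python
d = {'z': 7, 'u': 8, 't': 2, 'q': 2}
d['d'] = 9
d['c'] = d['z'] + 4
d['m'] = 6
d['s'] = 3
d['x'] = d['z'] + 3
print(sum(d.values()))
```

58

d['d'] = 9 → {'z': 7, 'u': 8, 't': 2, 'q': 2, 'd': 9}
d['c'] = d['z']+4 = 11 → {'z': 7, 'u': 8, 't': 2, 'q': 2, 'd': 9, 'c': 11}
d['m'] = 6 → {'z': 7, 'u': 8, 't': 2, 'q': 2, 'd': 9, 'c': 11, 'm': 6}
d['s'] = 3 → {'z': 7, 'u': 8, 't': 2, 'q': 2, 'd': 9, 'c': 11, 'm': 6, 's': 3}
d['x'] = d['z']+3 = 10 → {'z': 7, 'u': 8, 't': 2, 'q': 2, 'd': 9, 'c': 11, 'm': 6, 's': 3, 'x': 10}
sum of values = 58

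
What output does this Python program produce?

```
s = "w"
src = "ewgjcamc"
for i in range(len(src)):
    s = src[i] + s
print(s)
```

cmacjgwew

i=0: prepend 'e' → 'ew'
i=1: prepend 'w' → 'wew'
i=2: prepend 'g' → 'gwew'
i=3: prepend 'j' → 'jgwew'
i=4: prepend 'c' → 'cjgwew'
i=5: prepend 'a' → 'acjgwew'
i=6: prepend 'm' → 'macjgwew'
i=7: prepend 'c' → 'cmacjgwew'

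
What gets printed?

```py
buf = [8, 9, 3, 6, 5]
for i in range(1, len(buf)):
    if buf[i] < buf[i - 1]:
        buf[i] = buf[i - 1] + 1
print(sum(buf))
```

50

i=1: 9>=8, unchanged → [8, 9, 3, 6, 5]
i=2: 3<9, buf[2] = 9+1 = 10 → [8, 9, 10, 6, 5]
i=3: 6<10, buf[3] = 10+1 = 11 → [8, 9, 10, 11, 5]
i=4: 5<11, buf[4] = 11+1 = 12 → [8, 9, 10, 11, 12]
sum = 50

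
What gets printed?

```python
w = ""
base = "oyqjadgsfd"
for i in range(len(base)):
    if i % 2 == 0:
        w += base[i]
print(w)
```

oqagf

i=0: add 'o' → 'o'
i=1: skip
i=2: add 'q' → 'oq'
i=3: skip
i=4: add 'a' → 'oqa'
i=5: skip
i=6: add 'g' → 'oqag'
i=7: skip
i=8: add 'f' → 'oqagf'
i=9: skip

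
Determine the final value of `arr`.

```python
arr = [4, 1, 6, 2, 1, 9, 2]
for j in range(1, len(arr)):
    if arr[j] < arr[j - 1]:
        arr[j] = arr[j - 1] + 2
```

[4, 6, 6, 8, 10, 12, 14]

j=1: 1<4, arr[1] = 4+2 = 6 → [4, 6, 6, 2, 1, 9, 2]
j=2: 6>=6, unchanged → [4, 6, 6, 2, 1, 9, 2]
j=3: 2<6, arr[3] = 6+2 = 8 → [4, 6, 6, 8, 1, 9, 2]
j=4: 1<8, arr[4] = 8+2 = 10 → [4, 6, 6, 8, 10, 9, 2]
j=5: 9<10, arr[5] = 10+2 = 12 → [4, 6, 6, 8, 10, 12, 2]
j=6: 2<12, arr[6] = 12+2 = 14 → [4, 6, 6, 8, 10, 12, 14]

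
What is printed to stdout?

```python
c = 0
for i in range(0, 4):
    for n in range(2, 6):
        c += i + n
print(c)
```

80

i=0,n=2: c = 0+2 = 2
i=0,n=3: c = 2+3 = 5
i=0,n=4: c = 5+4 = 9
i=0,n=5: c = 9+5 = 14
i=1,n=2: c = 14+3 = 17
i=1,n=3: c = 17+4 = 21
i=1,n=4: c = 21+5 = 26
i=1,n=5: c = 26+6 = 32
i=2,n=2: c = 32+4 = 36
i=2,n=3: c = 36+5 = 41
i=2,n=4: c = 41+6 = 47
i=2,n=5: c = 47+7 = 54
i=3,n=2: c = 54+5 = 59
i=3,n=3: c = 59+6 = 65
i=3,n=4: c = 65+7 = 72
i=3,n=5: c = 72+8 = 80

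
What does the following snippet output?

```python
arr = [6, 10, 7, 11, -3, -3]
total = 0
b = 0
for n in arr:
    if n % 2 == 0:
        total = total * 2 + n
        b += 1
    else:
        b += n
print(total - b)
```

8

n=6: even, total = 0*2+6 = 6; b=1
n=10: even, total = 6*2+10 = 22; b=2
n=7: not even; b=9
n=11: not even; b=20
n=-3: not even; b=17
n=-3: not even; b=14
total-b = 22-14 = 8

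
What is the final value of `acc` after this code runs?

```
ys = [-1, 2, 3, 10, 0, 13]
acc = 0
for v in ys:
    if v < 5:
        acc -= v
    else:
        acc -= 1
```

v=-1: <5, acc = 0-(-1) = 1
v=2: <5, acc = 1-2 = -1
v=3: <5, acc = (-1)-3 = -4
v=10: not <5, acc = (-4)-1 = -5
v=0: <5, acc = (-5)-0 = -5
v=13: not <5, acc = (-5)-1 = -6

-6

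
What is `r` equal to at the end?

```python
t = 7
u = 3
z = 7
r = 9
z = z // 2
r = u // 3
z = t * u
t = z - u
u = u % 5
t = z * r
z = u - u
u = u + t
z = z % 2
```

1

z = 7//2 = 3
r = 3//3 = 1
z = 7*3 = 21
t = 21-3 = 18
u = 3%5 = 3
t = 21*1 = 21
z = 3-3 = 0
u = 3+21 = 24
z = 0%2 = 0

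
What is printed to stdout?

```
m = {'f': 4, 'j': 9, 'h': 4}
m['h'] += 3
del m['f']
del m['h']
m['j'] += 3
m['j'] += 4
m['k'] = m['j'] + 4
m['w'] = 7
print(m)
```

m['h'] = 4+3 = 7 → {'f': 4, 'j': 9, 'h': 7}
del 'f' → {'j': 9, 'h': 7}
del 'h' → {'j': 9}
m['j'] = 9+3 = 12 → {'j': 12}
m['j'] = 12+4 = 16 → {'j': 16}
m['k'] = m['j']+4 = 20 → {'j': 16, 'k': 20}
m['w'] = 7 → {'j': 16, 'k': 20, 'w': 7}

{'j': 16, 'k': 20, 'w': 7}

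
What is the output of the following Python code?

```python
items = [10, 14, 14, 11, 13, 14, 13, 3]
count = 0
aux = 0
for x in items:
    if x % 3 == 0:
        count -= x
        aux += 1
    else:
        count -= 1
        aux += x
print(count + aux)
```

x=10: not %3==0, count = 0-1 = -1; aux=10
x=14: not %3==0, count = (-1)-1 = -2; aux=24
x=14: not %3==0, count = (-2)-1 = -3; aux=38
x=11: not %3==0, count = (-3)-1 = -4; aux=49
x=13: not %3==0, count = (-4)-1 = -5; aux=62
x=14: not %3==0, count = (-5)-1 = -6; aux=76
x=13: not %3==0, count = (-6)-1 = -7; aux=89
x=3: %3==0, count = (-7)-3 = -10; aux=90
count+aux = (-10)+90 = 80

80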